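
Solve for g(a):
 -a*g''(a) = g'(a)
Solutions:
 g(a) = C1 + C2*log(a)


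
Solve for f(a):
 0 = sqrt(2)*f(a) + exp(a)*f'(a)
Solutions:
 f(a) = C1*exp(sqrt(2)*exp(-a))


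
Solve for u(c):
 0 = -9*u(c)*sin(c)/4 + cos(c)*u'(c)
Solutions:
 u(c) = C1/cos(c)^(9/4)


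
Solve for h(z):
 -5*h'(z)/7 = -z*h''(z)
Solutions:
 h(z) = C1 + C2*z^(12/7)


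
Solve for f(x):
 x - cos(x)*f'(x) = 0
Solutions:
 f(x) = C1 + Integral(x/cos(x), x)


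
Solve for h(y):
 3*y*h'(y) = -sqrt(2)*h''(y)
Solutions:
 h(y) = C1 + C2*erf(2^(1/4)*sqrt(3)*y/2)


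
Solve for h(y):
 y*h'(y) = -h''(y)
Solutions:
 h(y) = C1 + C2*erf(sqrt(2)*y/2)


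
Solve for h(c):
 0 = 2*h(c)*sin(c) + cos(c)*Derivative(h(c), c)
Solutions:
 h(c) = C1*cos(c)^2


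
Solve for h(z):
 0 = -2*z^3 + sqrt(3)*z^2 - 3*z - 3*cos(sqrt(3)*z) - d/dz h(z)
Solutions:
 h(z) = C1 - z^4/2 + sqrt(3)*z^3/3 - 3*z^2/2 - sqrt(3)*sin(sqrt(3)*z)


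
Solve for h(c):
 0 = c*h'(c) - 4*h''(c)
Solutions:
 h(c) = C1 + C2*erfi(sqrt(2)*c/4)


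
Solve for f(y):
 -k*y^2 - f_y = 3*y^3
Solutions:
 f(y) = C1 - k*y^3/3 - 3*y^4/4


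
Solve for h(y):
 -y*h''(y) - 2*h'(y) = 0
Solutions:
 h(y) = C1 + C2/y


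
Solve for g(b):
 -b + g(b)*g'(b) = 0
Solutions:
 g(b) = -sqrt(C1 + b^2)
 g(b) = sqrt(C1 + b^2)


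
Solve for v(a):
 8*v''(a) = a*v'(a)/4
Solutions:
 v(a) = C1 + C2*erfi(a/8)


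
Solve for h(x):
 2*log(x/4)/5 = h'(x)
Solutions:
 h(x) = C1 + 2*x*log(x)/5 - 4*x*log(2)/5 - 2*x/5


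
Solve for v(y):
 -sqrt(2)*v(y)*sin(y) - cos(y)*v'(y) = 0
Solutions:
 v(y) = C1*cos(y)^(sqrt(2))


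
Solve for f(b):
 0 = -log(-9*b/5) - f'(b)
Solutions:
 f(b) = C1 - b*log(-b) + b*(-2*log(3) + 1 + log(5))


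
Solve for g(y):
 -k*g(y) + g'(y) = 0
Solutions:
 g(y) = C1*exp(k*y)


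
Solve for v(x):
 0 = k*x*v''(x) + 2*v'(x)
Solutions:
 v(x) = C1 + x^(((re(k) - 2)*re(k) + im(k)^2)/(re(k)^2 + im(k)^2))*(C2*sin(2*log(x)*Abs(im(k))/(re(k)^2 + im(k)^2)) + C3*cos(2*log(x)*im(k)/(re(k)^2 + im(k)^2)))


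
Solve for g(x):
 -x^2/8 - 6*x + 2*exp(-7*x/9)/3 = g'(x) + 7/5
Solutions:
 g(x) = C1 - x^3/24 - 3*x^2 - 7*x/5 - 6*exp(-7*x/9)/7


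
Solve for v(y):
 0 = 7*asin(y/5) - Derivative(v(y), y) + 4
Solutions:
 v(y) = C1 + 7*y*asin(y/5) + 4*y + 7*sqrt(25 - y^2)


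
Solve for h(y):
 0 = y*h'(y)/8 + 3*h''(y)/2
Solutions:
 h(y) = C1 + C2*erf(sqrt(6)*y/12)


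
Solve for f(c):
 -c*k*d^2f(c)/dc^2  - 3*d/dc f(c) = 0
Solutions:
 f(c) = C1 + c^(((re(k) - 3)*re(k) + im(k)^2)/(re(k)^2 + im(k)^2))*(C2*sin(3*log(c)*Abs(im(k))/(re(k)^2 + im(k)^2)) + C3*cos(3*log(c)*im(k)/(re(k)^2 + im(k)^2)))


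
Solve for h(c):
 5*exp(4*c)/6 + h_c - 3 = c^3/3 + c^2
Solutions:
 h(c) = C1 + c^4/12 + c^3/3 + 3*c - 5*exp(4*c)/24


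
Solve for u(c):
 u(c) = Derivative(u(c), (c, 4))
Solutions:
 u(c) = C1*exp(-c) + C2*exp(c) + C3*sin(c) + C4*cos(c)


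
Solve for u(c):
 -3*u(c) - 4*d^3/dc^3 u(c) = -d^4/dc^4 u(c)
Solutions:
 u(c) = C1*exp(c*(1 - sqrt(Abs(-2/(-3 + sqrt(10))^(1/3) + 2*(-3 + sqrt(10))^(1/3) + 4))/2))*sin(sqrt(2)*c*sqrt(Abs(-8/sqrt(Abs(-2/(-3 + sqrt(10))^(1/3) + 2*(-3 + sqrt(10))^(1/3) + 4)) - (-3 + sqrt(10))^(1/3) + (-3 + sqrt(10))^(-1/3) + 4))/2) + C2*exp(c*(1 - sqrt(Abs(-2/(-3 + sqrt(10))^(1/3) + 2*(-3 + sqrt(10))^(1/3) + 4))/2))*cos(sqrt(2)*c*sqrt(-4 - 1/(-3 + sqrt(10))^(1/3) + (-3 + sqrt(10))^(1/3) + 8/sqrt(Abs(-2/(-3 + sqrt(10))^(1/3) + 2*(-3 + sqrt(10))^(1/3) + 4)))/2) + C3*exp(c*(-sqrt(2)*sqrt(-(-3 + sqrt(10))^(1/3) + (-3 + sqrt(10))^(-1/3) + 4 + 8/sqrt(Abs(-2/(-3 + sqrt(10))^(1/3) + 2*(-3 + sqrt(10))^(1/3) + 4)))/2 + sqrt(Abs(-2/(-3 + sqrt(10))^(1/3) + 2*(-3 + sqrt(10))^(1/3) + 4))/2 + 1)) + C4*exp(c*(sqrt(Abs(-2/(-3 + sqrt(10))^(1/3) + 2*(-3 + sqrt(10))^(1/3) + 4))/2 + 1 + sqrt(2)*sqrt(-(-3 + sqrt(10))^(1/3) + (-3 + sqrt(10))^(-1/3) + 4 + 8/sqrt(Abs(-2/(-3 + sqrt(10))^(1/3) + 2*(-3 + sqrt(10))^(1/3) + 4)))/2))


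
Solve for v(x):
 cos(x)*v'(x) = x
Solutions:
 v(x) = C1 + Integral(x/cos(x), x)


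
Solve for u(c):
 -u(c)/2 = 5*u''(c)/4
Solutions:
 u(c) = C1*sin(sqrt(10)*c/5) + C2*cos(sqrt(10)*c/5)


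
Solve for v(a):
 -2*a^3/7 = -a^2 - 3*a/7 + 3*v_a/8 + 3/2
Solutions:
 v(a) = C1 - 4*a^4/21 + 8*a^3/9 + 4*a^2/7 - 4*a


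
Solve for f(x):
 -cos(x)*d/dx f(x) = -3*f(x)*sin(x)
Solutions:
 f(x) = C1/cos(x)^3


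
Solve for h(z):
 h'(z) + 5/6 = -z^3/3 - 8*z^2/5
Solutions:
 h(z) = C1 - z^4/12 - 8*z^3/15 - 5*z/6


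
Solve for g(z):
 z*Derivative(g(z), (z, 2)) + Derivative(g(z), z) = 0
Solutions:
 g(z) = C1 + C2*log(z)


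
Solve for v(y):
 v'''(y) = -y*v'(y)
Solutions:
 v(y) = C1 + Integral(C2*airyai(-y) + C3*airybi(-y), y)


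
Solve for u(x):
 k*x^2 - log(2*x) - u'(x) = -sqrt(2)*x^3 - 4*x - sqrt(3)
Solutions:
 u(x) = C1 + k*x^3/3 + sqrt(2)*x^4/4 + 2*x^2 - x*log(x) - x*log(2) + x + sqrt(3)*x


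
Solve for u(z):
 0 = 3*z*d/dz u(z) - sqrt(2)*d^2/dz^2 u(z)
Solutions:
 u(z) = C1 + C2*erfi(2^(1/4)*sqrt(3)*z/2)


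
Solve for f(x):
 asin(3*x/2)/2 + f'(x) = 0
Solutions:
 f(x) = C1 - x*asin(3*x/2)/2 - sqrt(4 - 9*x^2)/6


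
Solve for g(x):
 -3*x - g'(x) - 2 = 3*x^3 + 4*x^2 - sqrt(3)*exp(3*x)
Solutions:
 g(x) = C1 - 3*x^4/4 - 4*x^3/3 - 3*x^2/2 - 2*x + sqrt(3)*exp(3*x)/3


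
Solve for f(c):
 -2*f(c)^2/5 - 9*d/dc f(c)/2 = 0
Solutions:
 f(c) = 45/(C1 + 4*c)


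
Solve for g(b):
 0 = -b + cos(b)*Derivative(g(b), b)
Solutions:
 g(b) = C1 + Integral(b/cos(b), b)


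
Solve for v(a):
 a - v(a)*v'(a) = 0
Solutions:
 v(a) = -sqrt(C1 + a^2)
 v(a) = sqrt(C1 + a^2)


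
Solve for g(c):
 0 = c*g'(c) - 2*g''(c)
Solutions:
 g(c) = C1 + C2*erfi(c/2)


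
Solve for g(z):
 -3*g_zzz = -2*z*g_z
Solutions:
 g(z) = C1 + Integral(C2*airyai(2^(1/3)*3^(2/3)*z/3) + C3*airybi(2^(1/3)*3^(2/3)*z/3), z)


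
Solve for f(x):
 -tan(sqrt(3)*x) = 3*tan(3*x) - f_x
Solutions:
 f(x) = C1 - log(cos(3*x)) - sqrt(3)*log(cos(sqrt(3)*x))/3


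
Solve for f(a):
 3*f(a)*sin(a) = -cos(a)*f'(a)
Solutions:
 f(a) = C1*cos(a)^3


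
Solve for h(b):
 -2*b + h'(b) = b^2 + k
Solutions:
 h(b) = C1 + b^3/3 + b^2 + b*k


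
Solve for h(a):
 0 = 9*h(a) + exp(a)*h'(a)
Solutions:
 h(a) = C1*exp(9*exp(-a))


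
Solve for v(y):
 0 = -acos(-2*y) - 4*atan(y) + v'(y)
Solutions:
 v(y) = C1 + y*acos(-2*y) + 4*y*atan(y) + sqrt(1 - 4*y^2)/2 - 2*log(y^2 + 1)


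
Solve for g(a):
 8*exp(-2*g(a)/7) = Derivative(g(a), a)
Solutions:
 g(a) = 7*log(-sqrt(C1 + 8*a)) - 7*log(7) + 7*log(14)/2
 g(a) = 7*log(C1 + 8*a)/2 - 7*log(7) + 7*log(14)/2


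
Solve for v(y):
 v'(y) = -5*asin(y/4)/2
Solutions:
 v(y) = C1 - 5*y*asin(y/4)/2 - 5*sqrt(16 - y^2)/2


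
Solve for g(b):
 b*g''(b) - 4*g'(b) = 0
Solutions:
 g(b) = C1 + C2*b^5


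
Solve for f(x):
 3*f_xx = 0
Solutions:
 f(x) = C1 + C2*x


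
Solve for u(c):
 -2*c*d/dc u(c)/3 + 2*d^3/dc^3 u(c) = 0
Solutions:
 u(c) = C1 + Integral(C2*airyai(3^(2/3)*c/3) + C3*airybi(3^(2/3)*c/3), c)


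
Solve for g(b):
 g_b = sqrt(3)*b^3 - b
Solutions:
 g(b) = C1 + sqrt(3)*b^4/4 - b^2/2


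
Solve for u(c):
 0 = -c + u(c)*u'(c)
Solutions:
 u(c) = -sqrt(C1 + c^2)
 u(c) = sqrt(C1 + c^2)


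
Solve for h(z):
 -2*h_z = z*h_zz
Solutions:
 h(z) = C1 + C2/z


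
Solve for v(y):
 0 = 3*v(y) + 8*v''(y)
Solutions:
 v(y) = C1*sin(sqrt(6)*y/4) + C2*cos(sqrt(6)*y/4)


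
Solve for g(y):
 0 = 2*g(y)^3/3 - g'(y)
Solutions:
 g(y) = -sqrt(6)*sqrt(-1/(C1 + 2*y))/2
 g(y) = sqrt(6)*sqrt(-1/(C1 + 2*y))/2


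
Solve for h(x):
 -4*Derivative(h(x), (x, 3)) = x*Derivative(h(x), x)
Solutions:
 h(x) = C1 + Integral(C2*airyai(-2^(1/3)*x/2) + C3*airybi(-2^(1/3)*x/2), x)


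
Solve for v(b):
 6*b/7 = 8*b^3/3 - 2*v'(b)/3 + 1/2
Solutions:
 v(b) = C1 + b^4 - 9*b^2/14 + 3*b/4


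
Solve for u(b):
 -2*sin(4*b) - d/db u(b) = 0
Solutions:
 u(b) = C1 + cos(4*b)/2


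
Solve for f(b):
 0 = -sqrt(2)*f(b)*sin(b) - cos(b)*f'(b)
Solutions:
 f(b) = C1*cos(b)^(sqrt(2))


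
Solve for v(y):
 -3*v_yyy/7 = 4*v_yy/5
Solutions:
 v(y) = C1 + C2*y + C3*exp(-28*y/15)


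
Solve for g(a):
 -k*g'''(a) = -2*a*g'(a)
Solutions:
 g(a) = C1 + Integral(C2*airyai(2^(1/3)*a*(1/k)^(1/3)) + C3*airybi(2^(1/3)*a*(1/k)^(1/3)), a)


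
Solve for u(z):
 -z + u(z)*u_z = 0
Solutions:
 u(z) = -sqrt(C1 + z^2)
 u(z) = sqrt(C1 + z^2)


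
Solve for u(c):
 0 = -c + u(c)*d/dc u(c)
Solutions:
 u(c) = -sqrt(C1 + c^2)
 u(c) = sqrt(C1 + c^2)


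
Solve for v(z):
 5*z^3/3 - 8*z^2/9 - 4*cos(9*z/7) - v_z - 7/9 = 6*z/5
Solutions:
 v(z) = C1 + 5*z^4/12 - 8*z^3/27 - 3*z^2/5 - 7*z/9 - 28*sin(9*z/7)/9


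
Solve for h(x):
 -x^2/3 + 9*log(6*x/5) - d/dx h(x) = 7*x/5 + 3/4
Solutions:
 h(x) = C1 - x^3/9 - 7*x^2/10 + 9*x*log(x) - 9*x*log(5) - 39*x/4 + 9*x*log(6)


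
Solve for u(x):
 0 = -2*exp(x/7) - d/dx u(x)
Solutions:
 u(x) = C1 - 14*exp(x/7)


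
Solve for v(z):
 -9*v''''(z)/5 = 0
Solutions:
 v(z) = C1 + C2*z + C3*z^2 + C4*z^3


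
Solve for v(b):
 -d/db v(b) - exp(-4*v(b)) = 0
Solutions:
 v(b) = log(-I*(C1 - 4*b)^(1/4))
 v(b) = log(I*(C1 - 4*b)^(1/4))
 v(b) = log(-(C1 - 4*b)^(1/4))
 v(b) = log(C1 - 4*b)/4


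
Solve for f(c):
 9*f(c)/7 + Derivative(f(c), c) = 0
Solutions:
 f(c) = C1*exp(-9*c/7)


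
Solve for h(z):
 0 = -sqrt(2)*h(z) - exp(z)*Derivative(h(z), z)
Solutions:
 h(z) = C1*exp(sqrt(2)*exp(-z))


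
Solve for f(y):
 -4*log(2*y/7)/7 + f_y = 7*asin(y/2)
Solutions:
 f(y) = C1 + 4*y*log(y)/7 + 7*y*asin(y/2) - 4*y*log(7)/7 - 4*y/7 + 4*y*log(2)/7 + 7*sqrt(4 - y^2)


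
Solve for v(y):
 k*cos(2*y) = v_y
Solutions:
 v(y) = C1 + k*sin(2*y)/2


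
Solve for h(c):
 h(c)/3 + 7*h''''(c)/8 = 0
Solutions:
 h(c) = (C1*sin(2^(1/4)*21^(3/4)*c/21) + C2*cos(2^(1/4)*21^(3/4)*c/21))*exp(-2^(1/4)*21^(3/4)*c/21) + (C3*sin(2^(1/4)*21^(3/4)*c/21) + C4*cos(2^(1/4)*21^(3/4)*c/21))*exp(2^(1/4)*21^(3/4)*c/21)


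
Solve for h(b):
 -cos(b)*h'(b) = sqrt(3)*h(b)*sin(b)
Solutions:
 h(b) = C1*cos(b)^(sqrt(3))


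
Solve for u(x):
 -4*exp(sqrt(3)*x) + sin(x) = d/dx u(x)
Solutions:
 u(x) = C1 - 4*sqrt(3)*exp(sqrt(3)*x)/3 - cos(x)


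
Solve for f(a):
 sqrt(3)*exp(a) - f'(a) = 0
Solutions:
 f(a) = C1 + sqrt(3)*exp(a)


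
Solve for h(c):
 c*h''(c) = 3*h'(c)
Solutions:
 h(c) = C1 + C2*c^4


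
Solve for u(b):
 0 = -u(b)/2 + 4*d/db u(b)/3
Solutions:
 u(b) = C1*exp(3*b/8)


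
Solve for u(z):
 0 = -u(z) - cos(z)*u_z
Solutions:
 u(z) = C1*sqrt(sin(z) - 1)/sqrt(sin(z) + 1)


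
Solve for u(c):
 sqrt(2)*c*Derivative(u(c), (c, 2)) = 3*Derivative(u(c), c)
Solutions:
 u(c) = C1 + C2*c^(1 + 3*sqrt(2)/2)


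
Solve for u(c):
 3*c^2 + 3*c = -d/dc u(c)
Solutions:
 u(c) = C1 - c^3 - 3*c^2/2


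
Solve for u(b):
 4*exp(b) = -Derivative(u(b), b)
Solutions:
 u(b) = C1 - 4*exp(b)


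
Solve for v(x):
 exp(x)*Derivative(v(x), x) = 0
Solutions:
 v(x) = C1


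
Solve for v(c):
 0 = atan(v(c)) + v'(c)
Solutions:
 Integral(1/atan(_y), (_y, v(c))) = C1 - c


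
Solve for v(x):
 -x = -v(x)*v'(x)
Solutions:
 v(x) = -sqrt(C1 + x^2)
 v(x) = sqrt(C1 + x^2)


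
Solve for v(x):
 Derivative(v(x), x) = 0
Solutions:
 v(x) = C1


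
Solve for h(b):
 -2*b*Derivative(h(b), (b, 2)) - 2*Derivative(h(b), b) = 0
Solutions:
 h(b) = C1 + C2*log(b)


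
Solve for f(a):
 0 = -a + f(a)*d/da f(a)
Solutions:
 f(a) = -sqrt(C1 + a^2)
 f(a) = sqrt(C1 + a^2)


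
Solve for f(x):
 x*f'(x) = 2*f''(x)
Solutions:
 f(x) = C1 + C2*erfi(x/2)


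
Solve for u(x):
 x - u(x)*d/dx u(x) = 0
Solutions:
 u(x) = -sqrt(C1 + x^2)
 u(x) = sqrt(C1 + x^2)


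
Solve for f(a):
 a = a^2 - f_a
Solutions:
 f(a) = C1 + a^3/3 - a^2/2


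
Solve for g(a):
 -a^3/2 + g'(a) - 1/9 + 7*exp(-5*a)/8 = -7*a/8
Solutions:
 g(a) = C1 + a^4/8 - 7*a^2/16 + a/9 + 7*exp(-5*a)/40


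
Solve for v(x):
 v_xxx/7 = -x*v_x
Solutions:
 v(x) = C1 + Integral(C2*airyai(-7^(1/3)*x) + C3*airybi(-7^(1/3)*x), x)


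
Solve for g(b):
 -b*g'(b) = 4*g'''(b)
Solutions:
 g(b) = C1 + Integral(C2*airyai(-2^(1/3)*b/2) + C3*airybi(-2^(1/3)*b/2), b)


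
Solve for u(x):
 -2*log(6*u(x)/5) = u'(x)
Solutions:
 -Integral(1/(-log(_y) - log(6) + log(5)), (_y, u(x)))/2 = C1 - x


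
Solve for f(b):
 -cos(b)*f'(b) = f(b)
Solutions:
 f(b) = C1*sqrt(sin(b) - 1)/sqrt(sin(b) + 1)


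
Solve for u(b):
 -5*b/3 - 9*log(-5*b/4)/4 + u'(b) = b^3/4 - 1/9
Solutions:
 u(b) = C1 + b^4/16 + 5*b^2/6 + 9*b*log(-b)/4 + b*(-162*log(2) - 85 + 81*log(5))/36


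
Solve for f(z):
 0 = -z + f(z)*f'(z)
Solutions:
 f(z) = -sqrt(C1 + z^2)
 f(z) = sqrt(C1 + z^2)


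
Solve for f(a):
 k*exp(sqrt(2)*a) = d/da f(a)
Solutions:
 f(a) = C1 + sqrt(2)*k*exp(sqrt(2)*a)/2


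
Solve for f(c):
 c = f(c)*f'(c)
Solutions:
 f(c) = -sqrt(C1 + c^2)
 f(c) = sqrt(C1 + c^2)


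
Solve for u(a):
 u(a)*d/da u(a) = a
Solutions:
 u(a) = -sqrt(C1 + a^2)
 u(a) = sqrt(C1 + a^2)


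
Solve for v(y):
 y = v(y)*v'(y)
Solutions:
 v(y) = -sqrt(C1 + y^2)
 v(y) = sqrt(C1 + y^2)


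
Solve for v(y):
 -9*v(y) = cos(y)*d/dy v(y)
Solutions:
 v(y) = C1*sqrt(sin(y) - 1)*(sin(y)^4 - 4*sin(y)^3 + 6*sin(y)^2 - 4*sin(y) + 1)/(sqrt(sin(y) + 1)*(sin(y)^4 + 4*sin(y)^3 + 6*sin(y)^2 + 4*sin(y) + 1))


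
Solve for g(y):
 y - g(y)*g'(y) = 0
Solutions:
 g(y) = -sqrt(C1 + y^2)
 g(y) = sqrt(C1 + y^2)


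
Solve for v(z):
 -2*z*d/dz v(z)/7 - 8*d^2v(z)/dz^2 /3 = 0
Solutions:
 v(z) = C1 + C2*erf(sqrt(42)*z/28)


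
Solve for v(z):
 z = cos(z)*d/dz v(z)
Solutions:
 v(z) = C1 + Integral(z/cos(z), z)


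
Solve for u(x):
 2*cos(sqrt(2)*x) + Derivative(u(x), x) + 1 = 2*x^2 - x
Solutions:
 u(x) = C1 + 2*x^3/3 - x^2/2 - x - sqrt(2)*sin(sqrt(2)*x)


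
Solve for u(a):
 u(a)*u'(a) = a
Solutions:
 u(a) = -sqrt(C1 + a^2)
 u(a) = sqrt(C1 + a^2)


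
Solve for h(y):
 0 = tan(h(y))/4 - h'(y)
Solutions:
 h(y) = pi - asin(C1*exp(y/4))
 h(y) = asin(C1*exp(y/4))


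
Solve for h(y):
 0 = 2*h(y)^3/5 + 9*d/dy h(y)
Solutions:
 h(y) = -3*sqrt(10)*sqrt(-1/(C1 - 2*y))/2
 h(y) = 3*sqrt(10)*sqrt(-1/(C1 - 2*y))/2


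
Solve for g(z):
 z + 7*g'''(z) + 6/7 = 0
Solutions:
 g(z) = C1 + C2*z + C3*z^2 - z^4/168 - z^3/49


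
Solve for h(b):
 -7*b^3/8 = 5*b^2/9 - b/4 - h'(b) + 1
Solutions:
 h(b) = C1 + 7*b^4/32 + 5*b^3/27 - b^2/8 + b


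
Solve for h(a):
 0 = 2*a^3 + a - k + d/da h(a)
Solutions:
 h(a) = C1 - a^4/2 - a^2/2 + a*k


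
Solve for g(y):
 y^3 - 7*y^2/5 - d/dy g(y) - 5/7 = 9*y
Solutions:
 g(y) = C1 + y^4/4 - 7*y^3/15 - 9*y^2/2 - 5*y/7


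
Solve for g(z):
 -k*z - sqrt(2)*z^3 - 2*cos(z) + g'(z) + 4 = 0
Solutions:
 g(z) = C1 + k*z^2/2 + sqrt(2)*z^4/4 - 4*z + 2*sin(z)


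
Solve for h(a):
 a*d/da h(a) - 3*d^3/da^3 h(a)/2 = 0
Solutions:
 h(a) = C1 + Integral(C2*airyai(2^(1/3)*3^(2/3)*a/3) + C3*airybi(2^(1/3)*3^(2/3)*a/3), a)


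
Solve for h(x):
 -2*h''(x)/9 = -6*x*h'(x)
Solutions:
 h(x) = C1 + C2*erfi(3*sqrt(6)*x/2)


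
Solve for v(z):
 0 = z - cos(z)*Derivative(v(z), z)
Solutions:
 v(z) = C1 + Integral(z/cos(z), z)


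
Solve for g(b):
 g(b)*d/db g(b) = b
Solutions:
 g(b) = -sqrt(C1 + b^2)
 g(b) = sqrt(C1 + b^2)


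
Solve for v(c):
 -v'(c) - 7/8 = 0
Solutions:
 v(c) = C1 - 7*c/8


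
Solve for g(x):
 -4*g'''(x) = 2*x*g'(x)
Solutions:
 g(x) = C1 + Integral(C2*airyai(-2^(2/3)*x/2) + C3*airybi(-2^(2/3)*x/2), x)


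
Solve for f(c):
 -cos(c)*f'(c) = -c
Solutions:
 f(c) = C1 + Integral(c/cos(c), c)


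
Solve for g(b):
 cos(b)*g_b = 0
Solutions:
 g(b) = C1


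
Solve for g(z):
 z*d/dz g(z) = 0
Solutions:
 g(z) = C1


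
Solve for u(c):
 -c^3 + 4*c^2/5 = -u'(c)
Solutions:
 u(c) = C1 + c^4/4 - 4*c^3/15


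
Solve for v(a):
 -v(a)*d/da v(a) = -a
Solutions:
 v(a) = -sqrt(C1 + a^2)
 v(a) = sqrt(C1 + a^2)


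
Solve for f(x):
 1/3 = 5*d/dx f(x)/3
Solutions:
 f(x) = C1 + x/5


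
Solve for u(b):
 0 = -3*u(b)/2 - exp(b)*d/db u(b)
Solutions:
 u(b) = C1*exp(3*exp(-b)/2)


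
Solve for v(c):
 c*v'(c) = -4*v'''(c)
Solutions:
 v(c) = C1 + Integral(C2*airyai(-2^(1/3)*c/2) + C3*airybi(-2^(1/3)*c/2), c)


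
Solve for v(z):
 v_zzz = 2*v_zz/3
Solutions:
 v(z) = C1 + C2*z + C3*exp(2*z/3)


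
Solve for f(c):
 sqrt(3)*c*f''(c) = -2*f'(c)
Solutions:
 f(c) = C1 + C2*c^(1 - 2*sqrt(3)/3)


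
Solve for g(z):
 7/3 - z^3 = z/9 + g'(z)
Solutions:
 g(z) = C1 - z^4/4 - z^2/18 + 7*z/3


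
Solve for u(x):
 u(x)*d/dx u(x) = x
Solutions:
 u(x) = -sqrt(C1 + x^2)
 u(x) = sqrt(C1 + x^2)


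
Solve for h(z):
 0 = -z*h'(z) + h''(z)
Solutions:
 h(z) = C1 + C2*erfi(sqrt(2)*z/2)


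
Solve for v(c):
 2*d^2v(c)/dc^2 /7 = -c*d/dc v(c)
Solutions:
 v(c) = C1 + C2*erf(sqrt(7)*c/2)


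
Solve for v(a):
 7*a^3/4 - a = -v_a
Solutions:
 v(a) = C1 - 7*a^4/16 + a^2/2


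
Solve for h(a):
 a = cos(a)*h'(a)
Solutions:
 h(a) = C1 + Integral(a/cos(a), a)


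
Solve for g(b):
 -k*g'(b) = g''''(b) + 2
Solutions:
 g(b) = C1 + C2*exp(b*(-k)^(1/3)) + C3*exp(b*(-k)^(1/3)*(-1 + sqrt(3)*I)/2) + C4*exp(-b*(-k)^(1/3)*(1 + sqrt(3)*I)/2) - 2*b/k


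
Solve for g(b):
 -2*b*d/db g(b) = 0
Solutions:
 g(b) = C1


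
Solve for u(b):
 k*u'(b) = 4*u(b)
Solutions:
 u(b) = C1*exp(4*b/k)


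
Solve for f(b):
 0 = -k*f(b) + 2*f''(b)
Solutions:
 f(b) = C1*exp(-sqrt(2)*b*sqrt(k)/2) + C2*exp(sqrt(2)*b*sqrt(k)/2)


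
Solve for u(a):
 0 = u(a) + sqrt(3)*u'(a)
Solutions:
 u(a) = C1*exp(-sqrt(3)*a/3)


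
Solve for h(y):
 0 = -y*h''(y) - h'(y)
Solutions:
 h(y) = C1 + C2*log(y)


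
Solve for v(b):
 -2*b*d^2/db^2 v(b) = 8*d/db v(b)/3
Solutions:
 v(b) = C1 + C2/b^(1/3)


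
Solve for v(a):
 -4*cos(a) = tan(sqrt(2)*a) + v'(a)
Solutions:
 v(a) = C1 + sqrt(2)*log(cos(sqrt(2)*a))/2 - 4*sin(a)


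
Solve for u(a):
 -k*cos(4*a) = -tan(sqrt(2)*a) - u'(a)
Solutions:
 u(a) = C1 + k*sin(4*a)/4 + sqrt(2)*log(cos(sqrt(2)*a))/2


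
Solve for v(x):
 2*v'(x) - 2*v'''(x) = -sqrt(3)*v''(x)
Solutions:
 v(x) = C1 + C2*exp(x*(-sqrt(19) + sqrt(3))/4) + C3*exp(x*(sqrt(3) + sqrt(19))/4)


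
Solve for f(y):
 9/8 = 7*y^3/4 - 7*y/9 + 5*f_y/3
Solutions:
 f(y) = C1 - 21*y^4/80 + 7*y^2/30 + 27*y/40


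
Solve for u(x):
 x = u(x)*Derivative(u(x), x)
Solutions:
 u(x) = -sqrt(C1 + x^2)
 u(x) = sqrt(C1 + x^2)


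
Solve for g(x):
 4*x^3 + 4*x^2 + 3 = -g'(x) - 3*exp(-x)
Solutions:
 g(x) = C1 - x^4 - 4*x^3/3 - 3*x + 3*exp(-x)


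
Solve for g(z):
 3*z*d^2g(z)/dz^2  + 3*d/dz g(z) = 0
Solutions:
 g(z) = C1 + C2*log(z)


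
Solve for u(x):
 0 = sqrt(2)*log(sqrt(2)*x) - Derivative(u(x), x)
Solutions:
 u(x) = C1 + sqrt(2)*x*log(x) - sqrt(2)*x + sqrt(2)*x*log(2)/2


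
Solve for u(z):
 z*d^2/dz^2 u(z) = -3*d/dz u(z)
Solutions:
 u(z) = C1 + C2/z^2


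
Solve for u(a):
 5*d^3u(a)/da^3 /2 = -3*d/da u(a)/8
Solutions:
 u(a) = C1 + C2*sin(sqrt(15)*a/10) + C3*cos(sqrt(15)*a/10)


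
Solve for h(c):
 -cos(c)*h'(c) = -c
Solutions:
 h(c) = C1 + Integral(c/cos(c), c)


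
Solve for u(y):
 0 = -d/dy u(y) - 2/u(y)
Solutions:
 u(y) = -sqrt(C1 - 4*y)
 u(y) = sqrt(C1 - 4*y)


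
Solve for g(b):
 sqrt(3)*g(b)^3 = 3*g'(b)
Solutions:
 g(b) = -sqrt(6)*sqrt(-1/(C1 + sqrt(3)*b))/2
 g(b) = sqrt(6)*sqrt(-1/(C1 + sqrt(3)*b))/2


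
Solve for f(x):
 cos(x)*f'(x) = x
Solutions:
 f(x) = C1 + Integral(x/cos(x), x)


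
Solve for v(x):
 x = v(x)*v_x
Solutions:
 v(x) = -sqrt(C1 + x^2)
 v(x) = sqrt(C1 + x^2)


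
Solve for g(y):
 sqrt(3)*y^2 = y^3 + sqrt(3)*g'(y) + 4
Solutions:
 g(y) = C1 - sqrt(3)*y^4/12 + y^3/3 - 4*sqrt(3)*y/3


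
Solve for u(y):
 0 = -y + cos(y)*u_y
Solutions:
 u(y) = C1 + Integral(y/cos(y), y)


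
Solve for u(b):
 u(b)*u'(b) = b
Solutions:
 u(b) = -sqrt(C1 + b^2)
 u(b) = sqrt(C1 + b^2)


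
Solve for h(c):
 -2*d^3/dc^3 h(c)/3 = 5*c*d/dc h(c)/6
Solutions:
 h(c) = C1 + Integral(C2*airyai(-10^(1/3)*c/2) + C3*airybi(-10^(1/3)*c/2), c)


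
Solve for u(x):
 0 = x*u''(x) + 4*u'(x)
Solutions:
 u(x) = C1 + C2/x^3


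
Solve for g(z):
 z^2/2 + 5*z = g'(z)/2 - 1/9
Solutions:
 g(z) = C1 + z^3/3 + 5*z^2 + 2*z/9


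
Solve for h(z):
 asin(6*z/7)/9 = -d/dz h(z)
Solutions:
 h(z) = C1 - z*asin(6*z/7)/9 - sqrt(49 - 36*z^2)/54


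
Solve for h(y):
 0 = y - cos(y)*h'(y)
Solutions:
 h(y) = C1 + Integral(y/cos(y), y)


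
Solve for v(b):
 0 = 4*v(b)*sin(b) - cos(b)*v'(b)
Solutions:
 v(b) = C1/cos(b)^4


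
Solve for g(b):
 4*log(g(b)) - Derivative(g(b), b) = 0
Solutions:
 li(g(b)) = C1 + 4*b


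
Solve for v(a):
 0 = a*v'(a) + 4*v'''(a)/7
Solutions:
 v(a) = C1 + Integral(C2*airyai(-14^(1/3)*a/2) + C3*airybi(-14^(1/3)*a/2), a)


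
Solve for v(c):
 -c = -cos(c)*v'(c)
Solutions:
 v(c) = C1 + Integral(c/cos(c), c)


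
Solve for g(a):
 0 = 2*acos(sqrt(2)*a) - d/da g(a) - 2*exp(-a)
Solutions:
 g(a) = C1 + 2*a*acos(sqrt(2)*a) - sqrt(2)*sqrt(1 - 2*a^2) + 2*exp(-a)


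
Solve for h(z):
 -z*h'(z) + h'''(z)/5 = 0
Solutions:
 h(z) = C1 + Integral(C2*airyai(5^(1/3)*z) + C3*airybi(5^(1/3)*z), z)


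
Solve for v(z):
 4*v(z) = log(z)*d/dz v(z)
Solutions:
 v(z) = C1*exp(4*li(z))


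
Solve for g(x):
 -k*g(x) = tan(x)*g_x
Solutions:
 g(x) = C1*exp(-k*log(sin(x)))


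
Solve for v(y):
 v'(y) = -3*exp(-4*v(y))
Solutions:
 v(y) = log(-I*(C1 - 12*y)^(1/4))
 v(y) = log(I*(C1 - 12*y)^(1/4))
 v(y) = log(-(C1 - 12*y)^(1/4))
 v(y) = log(C1 - 12*y)/4


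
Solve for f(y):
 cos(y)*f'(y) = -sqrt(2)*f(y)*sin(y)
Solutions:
 f(y) = C1*cos(y)^(sqrt(2))


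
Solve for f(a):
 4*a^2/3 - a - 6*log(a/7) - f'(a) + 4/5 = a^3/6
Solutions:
 f(a) = C1 - a^4/24 + 4*a^3/9 - a^2/2 - 6*a*log(a) + 34*a/5 + 6*a*log(7)


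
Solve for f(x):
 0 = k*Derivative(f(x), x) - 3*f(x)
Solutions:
 f(x) = C1*exp(3*x/k)


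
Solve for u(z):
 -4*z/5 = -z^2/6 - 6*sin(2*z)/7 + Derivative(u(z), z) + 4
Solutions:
 u(z) = C1 + z^3/18 - 2*z^2/5 - 4*z - 3*cos(2*z)/7


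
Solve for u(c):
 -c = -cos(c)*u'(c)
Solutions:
 u(c) = C1 + Integral(c/cos(c), c)


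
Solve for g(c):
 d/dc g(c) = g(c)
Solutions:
 g(c) = C1*exp(c)


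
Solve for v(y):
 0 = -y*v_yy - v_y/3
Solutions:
 v(y) = C1 + C2*y^(2/3)


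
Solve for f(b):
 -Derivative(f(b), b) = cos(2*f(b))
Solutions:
 f(b) = -asin((C1 + exp(4*b))/(C1 - exp(4*b)))/2 + pi/2
 f(b) = asin((C1 + exp(4*b))/(C1 - exp(4*b)))/2


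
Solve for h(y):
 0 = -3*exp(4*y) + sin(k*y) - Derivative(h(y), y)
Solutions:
 h(y) = C1 - 3*exp(4*y)/4 - cos(k*y)/k


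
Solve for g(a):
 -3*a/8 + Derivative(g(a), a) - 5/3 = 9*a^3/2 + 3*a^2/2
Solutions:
 g(a) = C1 + 9*a^4/8 + a^3/2 + 3*a^2/16 + 5*a/3


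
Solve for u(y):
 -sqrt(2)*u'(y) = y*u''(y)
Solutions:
 u(y) = C1 + C2*y^(1 - sqrt(2))


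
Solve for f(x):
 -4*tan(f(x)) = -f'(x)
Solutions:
 f(x) = pi - asin(C1*exp(4*x))
 f(x) = asin(C1*exp(4*x))


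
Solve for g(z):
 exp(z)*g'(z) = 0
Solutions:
 g(z) = C1


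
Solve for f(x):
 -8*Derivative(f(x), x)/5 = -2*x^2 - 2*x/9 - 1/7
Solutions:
 f(x) = C1 + 5*x^3/12 + 5*x^2/72 + 5*x/56


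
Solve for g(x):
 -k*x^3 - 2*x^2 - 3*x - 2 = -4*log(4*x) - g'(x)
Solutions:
 g(x) = C1 + k*x^4/4 + 2*x^3/3 + 3*x^2/2 - 4*x*log(x) - 8*x*log(2) + 6*x


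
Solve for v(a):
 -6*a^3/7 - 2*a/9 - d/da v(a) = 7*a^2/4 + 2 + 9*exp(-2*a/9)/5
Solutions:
 v(a) = C1 - 3*a^4/14 - 7*a^3/12 - a^2/9 - 2*a + 81*exp(-2*a/9)/10


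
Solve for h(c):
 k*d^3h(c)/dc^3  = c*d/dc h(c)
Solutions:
 h(c) = C1 + Integral(C2*airyai(c*(1/k)^(1/3)) + C3*airybi(c*(1/k)^(1/3)), c)


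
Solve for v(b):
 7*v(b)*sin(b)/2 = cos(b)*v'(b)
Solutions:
 v(b) = C1/cos(b)^(7/2)


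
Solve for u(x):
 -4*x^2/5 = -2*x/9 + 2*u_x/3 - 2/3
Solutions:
 u(x) = C1 - 2*x^3/5 + x^2/6 + x


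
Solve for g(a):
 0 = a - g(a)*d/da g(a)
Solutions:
 g(a) = -sqrt(C1 + a^2)
 g(a) = sqrt(C1 + a^2)


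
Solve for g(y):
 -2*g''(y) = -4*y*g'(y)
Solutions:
 g(y) = C1 + C2*erfi(y)


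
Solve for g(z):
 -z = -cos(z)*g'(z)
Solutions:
 g(z) = C1 + Integral(z/cos(z), z)


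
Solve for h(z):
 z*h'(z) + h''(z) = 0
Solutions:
 h(z) = C1 + C2*erf(sqrt(2)*z/2)


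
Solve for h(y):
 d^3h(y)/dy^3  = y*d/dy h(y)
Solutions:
 h(y) = C1 + Integral(C2*airyai(y) + C3*airybi(y), y)


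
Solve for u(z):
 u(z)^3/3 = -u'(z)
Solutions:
 u(z) = -sqrt(6)*sqrt(-1/(C1 - z))/2
 u(z) = sqrt(6)*sqrt(-1/(C1 - z))/2


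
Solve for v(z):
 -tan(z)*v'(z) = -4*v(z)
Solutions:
 v(z) = C1*sin(z)^4


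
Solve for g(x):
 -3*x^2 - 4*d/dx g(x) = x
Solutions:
 g(x) = C1 - x^3/4 - x^2/8


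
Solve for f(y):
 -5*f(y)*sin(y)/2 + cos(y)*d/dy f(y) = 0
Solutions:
 f(y) = C1/cos(y)^(5/2)


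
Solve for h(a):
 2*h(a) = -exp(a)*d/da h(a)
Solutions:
 h(a) = C1*exp(2*exp(-a))


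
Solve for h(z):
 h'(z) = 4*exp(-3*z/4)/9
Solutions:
 h(z) = C1 - 16*exp(-3*z/4)/27


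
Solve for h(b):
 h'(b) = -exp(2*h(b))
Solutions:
 h(b) = log(-sqrt(-1/(C1 - b))) - log(2)/2
 h(b) = log(-1/(C1 - b))/2 - log(2)/2


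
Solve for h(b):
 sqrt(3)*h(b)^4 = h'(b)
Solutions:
 h(b) = (-1/(C1 + 3*sqrt(3)*b))^(1/3)
 h(b) = (-1/(C1 + sqrt(3)*b))^(1/3)*(-3^(2/3) - 3*3^(1/6)*I)/6
 h(b) = (-1/(C1 + sqrt(3)*b))^(1/3)*(-3^(2/3) + 3*3^(1/6)*I)/6


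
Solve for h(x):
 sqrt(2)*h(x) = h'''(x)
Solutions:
 h(x) = C3*exp(2^(1/6)*x) + (C1*sin(2^(1/6)*sqrt(3)*x/2) + C2*cos(2^(1/6)*sqrt(3)*x/2))*exp(-2^(1/6)*x/2)


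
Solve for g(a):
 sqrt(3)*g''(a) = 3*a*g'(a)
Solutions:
 g(a) = C1 + C2*erfi(sqrt(2)*3^(1/4)*a/2)


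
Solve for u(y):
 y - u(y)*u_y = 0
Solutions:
 u(y) = -sqrt(C1 + y^2)
 u(y) = sqrt(C1 + y^2)


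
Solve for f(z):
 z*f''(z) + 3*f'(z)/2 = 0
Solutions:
 f(z) = C1 + C2/sqrt(z)


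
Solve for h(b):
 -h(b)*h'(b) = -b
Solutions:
 h(b) = -sqrt(C1 + b^2)
 h(b) = sqrt(C1 + b^2)


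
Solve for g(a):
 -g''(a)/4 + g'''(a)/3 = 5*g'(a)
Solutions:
 g(a) = C1 + C2*exp(a*(3 - sqrt(969))/8) + C3*exp(a*(3 + sqrt(969))/8)


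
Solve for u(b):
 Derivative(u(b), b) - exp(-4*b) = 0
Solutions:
 u(b) = C1 - exp(-4*b)/4


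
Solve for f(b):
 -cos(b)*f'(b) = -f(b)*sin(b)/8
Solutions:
 f(b) = C1/cos(b)^(1/8)


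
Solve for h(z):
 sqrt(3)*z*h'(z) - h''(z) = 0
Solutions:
 h(z) = C1 + C2*erfi(sqrt(2)*3^(1/4)*z/2)


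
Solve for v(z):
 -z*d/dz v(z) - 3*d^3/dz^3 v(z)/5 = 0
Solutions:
 v(z) = C1 + Integral(C2*airyai(-3^(2/3)*5^(1/3)*z/3) + C3*airybi(-3^(2/3)*5^(1/3)*z/3), z)


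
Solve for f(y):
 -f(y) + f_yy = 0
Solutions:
 f(y) = C1*exp(-y) + C2*exp(y)


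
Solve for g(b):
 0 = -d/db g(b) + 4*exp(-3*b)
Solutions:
 g(b) = C1 - 4*exp(-3*b)/3


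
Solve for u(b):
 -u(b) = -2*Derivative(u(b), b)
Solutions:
 u(b) = C1*exp(b/2)


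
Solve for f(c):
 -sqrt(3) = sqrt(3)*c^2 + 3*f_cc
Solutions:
 f(c) = C1 + C2*c - sqrt(3)*c^4/36 - sqrt(3)*c^2/6


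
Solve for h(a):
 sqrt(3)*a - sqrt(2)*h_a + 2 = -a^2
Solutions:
 h(a) = C1 + sqrt(2)*a^3/6 + sqrt(6)*a^2/4 + sqrt(2)*a


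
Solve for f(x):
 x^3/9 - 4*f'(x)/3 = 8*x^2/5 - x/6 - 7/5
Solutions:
 f(x) = C1 + x^4/48 - 2*x^3/5 + x^2/16 + 21*x/20


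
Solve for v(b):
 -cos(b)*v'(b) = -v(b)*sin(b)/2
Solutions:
 v(b) = C1/sqrt(cos(b))


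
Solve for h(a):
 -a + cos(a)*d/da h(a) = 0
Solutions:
 h(a) = C1 + Integral(a/cos(a), a)


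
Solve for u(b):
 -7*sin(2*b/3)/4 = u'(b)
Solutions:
 u(b) = C1 + 21*cos(2*b/3)/8


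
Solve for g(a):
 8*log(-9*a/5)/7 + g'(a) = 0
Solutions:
 g(a) = C1 - 8*a*log(-a)/7 + 8*a*(-2*log(3) + 1 + log(5))/7


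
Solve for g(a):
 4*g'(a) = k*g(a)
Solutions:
 g(a) = C1*exp(a*k/4)


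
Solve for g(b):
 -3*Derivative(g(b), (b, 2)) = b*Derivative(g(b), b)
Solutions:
 g(b) = C1 + C2*erf(sqrt(6)*b/6)


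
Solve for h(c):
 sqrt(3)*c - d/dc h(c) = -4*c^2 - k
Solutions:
 h(c) = C1 + 4*c^3/3 + sqrt(3)*c^2/2 + c*k


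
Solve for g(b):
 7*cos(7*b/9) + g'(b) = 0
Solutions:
 g(b) = C1 - 9*sin(7*b/9)


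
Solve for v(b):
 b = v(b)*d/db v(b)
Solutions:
 v(b) = -sqrt(C1 + b^2)
 v(b) = sqrt(C1 + b^2)


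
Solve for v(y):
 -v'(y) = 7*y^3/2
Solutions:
 v(y) = C1 - 7*y^4/8


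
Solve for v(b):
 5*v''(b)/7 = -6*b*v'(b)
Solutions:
 v(b) = C1 + C2*erf(sqrt(105)*b/5)


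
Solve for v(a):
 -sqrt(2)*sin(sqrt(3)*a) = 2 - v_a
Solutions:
 v(a) = C1 + 2*a - sqrt(6)*cos(sqrt(3)*a)/3


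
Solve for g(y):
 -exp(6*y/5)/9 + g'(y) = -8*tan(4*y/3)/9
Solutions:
 g(y) = C1 + 5*exp(6*y/5)/54 + 2*log(cos(4*y/3))/3


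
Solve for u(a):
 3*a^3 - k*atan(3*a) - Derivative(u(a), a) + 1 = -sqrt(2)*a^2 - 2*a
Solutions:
 u(a) = C1 + 3*a^4/4 + sqrt(2)*a^3/3 + a^2 + a - k*(a*atan(3*a) - log(9*a^2 + 1)/6)


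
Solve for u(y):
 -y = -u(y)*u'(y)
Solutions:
 u(y) = -sqrt(C1 + y^2)
 u(y) = sqrt(C1 + y^2)


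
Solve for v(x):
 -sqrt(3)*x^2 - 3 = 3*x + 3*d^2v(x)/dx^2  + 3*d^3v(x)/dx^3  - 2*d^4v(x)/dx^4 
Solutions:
 v(x) = C1 + C2*x + C3*exp(x*(3 - sqrt(33))/4) + C4*exp(x*(3 + sqrt(33))/4) - sqrt(3)*x^4/36 + x^3*(-3 + 2*sqrt(3))/18 - 5*sqrt(3)*x^2/9


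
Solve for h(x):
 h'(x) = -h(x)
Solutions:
 h(x) = C1*exp(-x)


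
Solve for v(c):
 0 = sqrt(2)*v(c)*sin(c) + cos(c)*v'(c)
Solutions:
 v(c) = C1*cos(c)^(sqrt(2))


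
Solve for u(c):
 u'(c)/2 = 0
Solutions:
 u(c) = C1


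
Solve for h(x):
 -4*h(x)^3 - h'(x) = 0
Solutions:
 h(x) = -sqrt(2)*sqrt(-1/(C1 - 4*x))/2
 h(x) = sqrt(2)*sqrt(-1/(C1 - 4*x))/2


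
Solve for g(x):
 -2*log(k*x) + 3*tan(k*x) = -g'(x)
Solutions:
 g(x) = C1 + 2*x*log(k*x) - 2*x - 3*Piecewise((-log(cos(k*x))/k, Ne(k, 0)), (0, True))


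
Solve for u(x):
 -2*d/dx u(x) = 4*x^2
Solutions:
 u(x) = C1 - 2*x^3/3


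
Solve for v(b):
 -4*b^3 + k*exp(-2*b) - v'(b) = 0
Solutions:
 v(b) = C1 - b^4 - k*exp(-2*b)/2


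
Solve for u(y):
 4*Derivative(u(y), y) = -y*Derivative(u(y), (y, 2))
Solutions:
 u(y) = C1 + C2/y^3


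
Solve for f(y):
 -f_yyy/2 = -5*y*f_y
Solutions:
 f(y) = C1 + Integral(C2*airyai(10^(1/3)*y) + C3*airybi(10^(1/3)*y), y)


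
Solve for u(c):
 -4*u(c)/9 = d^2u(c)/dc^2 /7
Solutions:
 u(c) = C1*sin(2*sqrt(7)*c/3) + C2*cos(2*sqrt(7)*c/3)


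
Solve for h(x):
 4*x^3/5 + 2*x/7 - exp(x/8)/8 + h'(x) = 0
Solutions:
 h(x) = C1 - x^4/5 - x^2/7 + exp(x/8)


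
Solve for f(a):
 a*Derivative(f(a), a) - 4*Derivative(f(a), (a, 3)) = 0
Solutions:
 f(a) = C1 + Integral(C2*airyai(2^(1/3)*a/2) + C3*airybi(2^(1/3)*a/2), a)


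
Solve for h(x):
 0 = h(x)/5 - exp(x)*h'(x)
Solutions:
 h(x) = C1*exp(-exp(-x)/5)


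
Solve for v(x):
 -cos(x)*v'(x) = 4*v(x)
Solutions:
 v(x) = C1*(sin(x)^2 - 2*sin(x) + 1)/(sin(x)^2 + 2*sin(x) + 1)


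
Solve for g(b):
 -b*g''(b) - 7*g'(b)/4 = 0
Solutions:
 g(b) = C1 + C2/b^(3/4)


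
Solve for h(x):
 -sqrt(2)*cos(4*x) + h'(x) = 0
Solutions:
 h(x) = C1 + sqrt(2)*sin(4*x)/4


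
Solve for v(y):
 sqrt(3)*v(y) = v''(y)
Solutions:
 v(y) = C1*exp(-3^(1/4)*y) + C2*exp(3^(1/4)*y)


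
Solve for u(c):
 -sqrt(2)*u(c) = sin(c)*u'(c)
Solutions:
 u(c) = C1*(cos(c) + 1)^(sqrt(2)/2)/(cos(c) - 1)^(sqrt(2)/2)


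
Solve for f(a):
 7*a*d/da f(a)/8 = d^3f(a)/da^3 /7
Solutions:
 f(a) = C1 + Integral(C2*airyai(7^(2/3)*a/2) + C3*airybi(7^(2/3)*a/2), a)


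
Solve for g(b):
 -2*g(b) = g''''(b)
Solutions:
 g(b) = (C1*sin(2^(3/4)*b/2) + C2*cos(2^(3/4)*b/2))*exp(-2^(3/4)*b/2) + (C3*sin(2^(3/4)*b/2) + C4*cos(2^(3/4)*b/2))*exp(2^(3/4)*b/2)


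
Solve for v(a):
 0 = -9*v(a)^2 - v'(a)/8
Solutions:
 v(a) = 1/(C1 + 72*a)


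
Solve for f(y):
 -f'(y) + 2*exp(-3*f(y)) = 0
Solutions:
 f(y) = log(C1 + 6*y)/3
 f(y) = log((-3^(1/3) - 3^(5/6)*I)*(C1 + 2*y)^(1/3)/2)
 f(y) = log((-3^(1/3) + 3^(5/6)*I)*(C1 + 2*y)^(1/3)/2)


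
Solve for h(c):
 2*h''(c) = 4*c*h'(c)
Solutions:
 h(c) = C1 + C2*erfi(c)


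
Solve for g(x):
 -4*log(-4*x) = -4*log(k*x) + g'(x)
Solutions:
 g(x) = C1 + 4*x*(log(-k) - 2*log(2))


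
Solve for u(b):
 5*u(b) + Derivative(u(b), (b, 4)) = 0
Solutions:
 u(b) = (C1*sin(sqrt(2)*5^(1/4)*b/2) + C2*cos(sqrt(2)*5^(1/4)*b/2))*exp(-sqrt(2)*5^(1/4)*b/2) + (C3*sin(sqrt(2)*5^(1/4)*b/2) + C4*cos(sqrt(2)*5^(1/4)*b/2))*exp(sqrt(2)*5^(1/4)*b/2)


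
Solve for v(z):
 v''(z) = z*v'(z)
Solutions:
 v(z) = C1 + C2*erfi(sqrt(2)*z/2)


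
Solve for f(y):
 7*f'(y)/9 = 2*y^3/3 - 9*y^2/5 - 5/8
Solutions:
 f(y) = C1 + 3*y^4/14 - 27*y^3/35 - 45*y/56


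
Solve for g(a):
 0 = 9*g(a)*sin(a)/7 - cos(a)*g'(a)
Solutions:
 g(a) = C1/cos(a)^(9/7)


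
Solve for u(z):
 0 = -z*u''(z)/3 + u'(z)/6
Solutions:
 u(z) = C1 + C2*z^(3/2)


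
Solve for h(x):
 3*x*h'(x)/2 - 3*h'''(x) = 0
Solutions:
 h(x) = C1 + Integral(C2*airyai(2^(2/3)*x/2) + C3*airybi(2^(2/3)*x/2), x)


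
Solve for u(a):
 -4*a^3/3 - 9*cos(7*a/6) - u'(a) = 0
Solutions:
 u(a) = C1 - a^4/3 - 54*sin(7*a/6)/7


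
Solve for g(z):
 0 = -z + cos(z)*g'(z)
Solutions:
 g(z) = C1 + Integral(z/cos(z), z)


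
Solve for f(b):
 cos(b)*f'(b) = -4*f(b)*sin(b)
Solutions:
 f(b) = C1*cos(b)^4


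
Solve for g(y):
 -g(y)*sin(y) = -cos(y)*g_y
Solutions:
 g(y) = C1/cos(y)


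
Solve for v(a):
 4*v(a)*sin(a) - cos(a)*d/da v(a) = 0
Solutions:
 v(a) = C1/cos(a)^4


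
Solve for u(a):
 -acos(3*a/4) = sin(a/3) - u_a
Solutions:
 u(a) = C1 + a*acos(3*a/4) - sqrt(16 - 9*a^2)/3 - 3*cos(a/3)


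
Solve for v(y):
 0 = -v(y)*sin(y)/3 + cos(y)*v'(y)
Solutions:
 v(y) = C1/cos(y)^(1/3)


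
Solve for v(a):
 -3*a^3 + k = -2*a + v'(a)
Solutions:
 v(a) = C1 - 3*a^4/4 + a^2 + a*k


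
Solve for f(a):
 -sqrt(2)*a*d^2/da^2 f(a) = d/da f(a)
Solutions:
 f(a) = C1 + C2*a^(1 - sqrt(2)/2)


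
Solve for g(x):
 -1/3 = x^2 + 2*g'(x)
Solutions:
 g(x) = C1 - x^3/6 - x/6


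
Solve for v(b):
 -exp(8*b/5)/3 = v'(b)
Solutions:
 v(b) = C1 - 5*exp(8*b/5)/24


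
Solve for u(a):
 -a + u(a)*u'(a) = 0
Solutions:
 u(a) = -sqrt(C1 + a^2)
 u(a) = sqrt(C1 + a^2)


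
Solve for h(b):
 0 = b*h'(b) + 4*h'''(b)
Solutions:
 h(b) = C1 + Integral(C2*airyai(-2^(1/3)*b/2) + C3*airybi(-2^(1/3)*b/2), b)


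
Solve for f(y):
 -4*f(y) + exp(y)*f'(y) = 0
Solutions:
 f(y) = C1*exp(-4*exp(-y))


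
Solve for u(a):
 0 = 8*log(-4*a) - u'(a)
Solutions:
 u(a) = C1 + 8*a*log(-a) + 8*a*(-1 + 2*log(2))


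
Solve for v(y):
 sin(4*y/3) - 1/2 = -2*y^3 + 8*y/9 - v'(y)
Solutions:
 v(y) = C1 - y^4/2 + 4*y^2/9 + y/2 + 3*cos(4*y/3)/4


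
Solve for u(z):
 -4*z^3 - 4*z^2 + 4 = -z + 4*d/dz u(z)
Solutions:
 u(z) = C1 - z^4/4 - z^3/3 + z^2/8 + z


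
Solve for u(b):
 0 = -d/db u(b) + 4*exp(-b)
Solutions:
 u(b) = C1 - 4*exp(-b)


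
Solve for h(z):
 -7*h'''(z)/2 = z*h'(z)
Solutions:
 h(z) = C1 + Integral(C2*airyai(-2^(1/3)*7^(2/3)*z/7) + C3*airybi(-2^(1/3)*7^(2/3)*z/7), z)


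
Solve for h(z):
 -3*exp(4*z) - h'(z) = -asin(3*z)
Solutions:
 h(z) = C1 + z*asin(3*z) + sqrt(1 - 9*z^2)/3 - 3*exp(4*z)/4


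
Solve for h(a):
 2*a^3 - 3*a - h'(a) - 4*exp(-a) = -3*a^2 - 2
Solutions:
 h(a) = C1 + a^4/2 + a^3 - 3*a^2/2 + 2*a + 4*exp(-a)


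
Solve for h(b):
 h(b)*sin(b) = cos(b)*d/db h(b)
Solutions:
 h(b) = C1/cos(b)


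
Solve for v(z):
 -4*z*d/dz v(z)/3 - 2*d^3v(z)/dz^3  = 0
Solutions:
 v(z) = C1 + Integral(C2*airyai(-2^(1/3)*3^(2/3)*z/3) + C3*airybi(-2^(1/3)*3^(2/3)*z/3), z)


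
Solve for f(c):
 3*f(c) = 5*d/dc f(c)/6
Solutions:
 f(c) = C1*exp(18*c/5)


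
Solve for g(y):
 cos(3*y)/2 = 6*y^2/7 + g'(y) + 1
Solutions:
 g(y) = C1 - 2*y^3/7 - y + sin(3*y)/6


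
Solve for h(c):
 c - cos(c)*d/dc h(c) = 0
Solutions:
 h(c) = C1 + Integral(c/cos(c), c)


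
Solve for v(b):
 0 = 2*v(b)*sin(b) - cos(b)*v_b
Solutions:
 v(b) = C1/cos(b)^2


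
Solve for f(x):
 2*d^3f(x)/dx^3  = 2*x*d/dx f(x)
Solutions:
 f(x) = C1 + Integral(C2*airyai(x) + C3*airybi(x), x)


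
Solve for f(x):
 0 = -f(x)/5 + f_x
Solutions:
 f(x) = C1*exp(x/5)


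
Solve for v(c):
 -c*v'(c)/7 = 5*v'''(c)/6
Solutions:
 v(c) = C1 + Integral(C2*airyai(-35^(2/3)*6^(1/3)*c/35) + C3*airybi(-35^(2/3)*6^(1/3)*c/35), c)


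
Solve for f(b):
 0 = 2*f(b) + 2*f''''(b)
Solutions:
 f(b) = (C1*sin(sqrt(2)*b/2) + C2*cos(sqrt(2)*b/2))*exp(-sqrt(2)*b/2) + (C3*sin(sqrt(2)*b/2) + C4*cos(sqrt(2)*b/2))*exp(sqrt(2)*b/2)


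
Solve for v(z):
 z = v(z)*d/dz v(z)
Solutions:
 v(z) = -sqrt(C1 + z^2)
 v(z) = sqrt(C1 + z^2)


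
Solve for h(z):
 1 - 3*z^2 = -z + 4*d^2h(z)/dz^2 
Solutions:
 h(z) = C1 + C2*z - z^4/16 + z^3/24 + z^2/8


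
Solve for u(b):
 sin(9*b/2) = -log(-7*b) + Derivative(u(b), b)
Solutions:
 u(b) = C1 + b*log(-b) - b + b*log(7) - 2*cos(9*b/2)/9


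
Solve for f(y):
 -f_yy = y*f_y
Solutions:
 f(y) = C1 + C2*erf(sqrt(2)*y/2)


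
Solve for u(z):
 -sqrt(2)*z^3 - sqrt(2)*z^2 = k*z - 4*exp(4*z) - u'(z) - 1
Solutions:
 u(z) = C1 + k*z^2/2 + sqrt(2)*z^4/4 + sqrt(2)*z^3/3 - z - exp(4*z)


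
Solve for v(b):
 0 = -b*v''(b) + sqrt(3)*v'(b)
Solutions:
 v(b) = C1 + C2*b^(1 + sqrt(3))


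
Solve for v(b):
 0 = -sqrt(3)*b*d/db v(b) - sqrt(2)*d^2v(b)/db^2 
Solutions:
 v(b) = C1 + C2*erf(6^(1/4)*b/2)


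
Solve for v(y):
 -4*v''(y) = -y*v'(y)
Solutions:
 v(y) = C1 + C2*erfi(sqrt(2)*y/4)


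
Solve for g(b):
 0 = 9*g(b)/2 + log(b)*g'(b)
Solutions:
 g(b) = C1*exp(-9*li(b)/2)


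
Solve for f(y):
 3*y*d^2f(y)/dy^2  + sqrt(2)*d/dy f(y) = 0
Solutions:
 f(y) = C1 + C2*y^(1 - sqrt(2)/3)


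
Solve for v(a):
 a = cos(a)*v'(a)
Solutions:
 v(a) = C1 + Integral(a/cos(a), a)


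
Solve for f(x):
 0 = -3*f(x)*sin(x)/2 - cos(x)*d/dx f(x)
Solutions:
 f(x) = C1*cos(x)^(3/2)


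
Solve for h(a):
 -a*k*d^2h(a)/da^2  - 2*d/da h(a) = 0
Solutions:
 h(a) = C1 + a^(((re(k) - 2)*re(k) + im(k)^2)/(re(k)^2 + im(k)^2))*(C2*sin(2*log(a)*Abs(im(k))/(re(k)^2 + im(k)^2)) + C3*cos(2*log(a)*im(k)/(re(k)^2 + im(k)^2)))


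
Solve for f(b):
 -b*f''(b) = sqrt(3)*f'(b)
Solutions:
 f(b) = C1 + C2*b^(1 - sqrt(3))


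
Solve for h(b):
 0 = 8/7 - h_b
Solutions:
 h(b) = C1 + 8*b/7


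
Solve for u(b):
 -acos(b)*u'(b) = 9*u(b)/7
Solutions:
 u(b) = C1*exp(-9*Integral(1/acos(b), b)/7)


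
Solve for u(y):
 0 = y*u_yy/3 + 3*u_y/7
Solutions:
 u(y) = C1 + C2/y^(2/7)


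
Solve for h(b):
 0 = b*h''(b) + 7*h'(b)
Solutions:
 h(b) = C1 + C2/b^6


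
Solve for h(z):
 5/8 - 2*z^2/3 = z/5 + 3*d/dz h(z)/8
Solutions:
 h(z) = C1 - 16*z^3/27 - 4*z^2/15 + 5*z/3


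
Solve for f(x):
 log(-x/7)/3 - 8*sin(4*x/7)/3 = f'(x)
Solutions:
 f(x) = C1 + x*log(-x)/3 - x*log(7)/3 - x/3 + 14*cos(4*x/7)/3


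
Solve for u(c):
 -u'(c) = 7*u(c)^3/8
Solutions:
 u(c) = -2*sqrt(-1/(C1 - 7*c))
 u(c) = 2*sqrt(-1/(C1 - 7*c))


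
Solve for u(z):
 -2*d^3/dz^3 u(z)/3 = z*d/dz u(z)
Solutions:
 u(z) = C1 + Integral(C2*airyai(-2^(2/3)*3^(1/3)*z/2) + C3*airybi(-2^(2/3)*3^(1/3)*z/2), z)


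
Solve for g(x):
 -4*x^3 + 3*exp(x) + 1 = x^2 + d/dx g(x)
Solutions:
 g(x) = C1 - x^4 - x^3/3 + x + 3*exp(x)


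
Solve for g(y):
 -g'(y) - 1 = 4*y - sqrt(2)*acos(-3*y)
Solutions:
 g(y) = C1 - 2*y^2 - y + sqrt(2)*(y*acos(-3*y) + sqrt(1 - 9*y^2)/3)
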